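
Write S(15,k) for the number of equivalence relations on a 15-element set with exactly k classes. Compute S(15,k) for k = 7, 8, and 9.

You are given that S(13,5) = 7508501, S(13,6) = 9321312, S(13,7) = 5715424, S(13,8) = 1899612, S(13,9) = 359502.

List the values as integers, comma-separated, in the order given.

408741333, 216627840, 67128490

i=14: T(14,6)=7508501+6·9321312=63436373 | T(14,7)=9321312+7·5715424=49329280 | T(14,8)=5715424+8·1899612=20912320 | T(14,9)=1899612+9·359502=5135130
i=15: T(15,7)=63436373+7·49329280=408741333 | T(15,8)=49329280+8·20912320=216627840 | T(15,9)=20912320+9·5135130=67128490
Read S(15,7) = 408741333, S(15,8) = 216627840, S(15,9) = 67128490.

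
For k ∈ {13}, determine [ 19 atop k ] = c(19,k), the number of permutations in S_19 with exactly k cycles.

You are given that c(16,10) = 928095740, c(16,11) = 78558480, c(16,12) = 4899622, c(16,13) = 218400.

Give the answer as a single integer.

i=17: T(17,11)=928095740+16·78558480=2185031420 | T(17,12)=78558480+16·4899622=156952432 | T(17,13)=4899622+16·218400=8394022
i=18: T(18,12)=2185031420+17·156952432=4853222764 | T(18,13)=156952432+17·8394022=299650806
i=19: T(19,13)=4853222764+18·299650806=10246937272
Read c(19,13) = 10246937272.

10246937272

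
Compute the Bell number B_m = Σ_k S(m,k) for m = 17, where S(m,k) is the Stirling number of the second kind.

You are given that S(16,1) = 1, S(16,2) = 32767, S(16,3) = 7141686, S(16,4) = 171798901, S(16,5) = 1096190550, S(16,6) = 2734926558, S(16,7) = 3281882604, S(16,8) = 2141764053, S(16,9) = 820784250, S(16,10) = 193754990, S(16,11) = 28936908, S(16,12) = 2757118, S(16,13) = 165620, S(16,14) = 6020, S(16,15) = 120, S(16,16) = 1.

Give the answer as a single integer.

r17: T_17,1=1×1+0=1; T_17,2=2×32767+1=65535; T_17,3=3×7141686+32767=21457825; T_17,4=4×171798901+7141686=694337290; T_17,5=5×1096190550+171798901=5652751651; T_17,6=6×2734926558+1096190550=17505749898; T_17,7=7×3281882604+2734926558=25708104786; T_17,8=8×2141764053+3281882604=20415995028; T_17,9=9×820784250+2141764053=9528822303; T_17,10=10×193754990+820784250=2758334150; T_17,11=11×28936908+193754990=512060978; T_17,12=12×2757118+28936908=62022324; T_17,13=13×165620+2757118=4910178; T_17,14=14×6020+165620=249900; T_17,15=15×120+6020=7820; T_17,16=16×1+120=136; T_17,17=17×0+1=1
B_17 = ΣS(17,k) = 1+65535+21457825+694337290+5652751651+17505749898+25708104786+20415995028+9528822303+2758334150+512060978+62022324+4910178+249900+7820+136+1 = 82864869804

82864869804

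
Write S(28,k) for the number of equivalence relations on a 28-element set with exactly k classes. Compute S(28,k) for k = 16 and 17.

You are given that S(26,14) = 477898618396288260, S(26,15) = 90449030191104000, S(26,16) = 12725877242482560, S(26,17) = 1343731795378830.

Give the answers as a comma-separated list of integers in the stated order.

@27  (27,15):90449030191104000·15+477898618396288260→1834634071262848260, (27,16):12725877242482560·16+90449030191104000→294063066070824960, (27,17):1343731795378830·17+12725877242482560→35569317763922670
@28  (28,16):294063066070824960·16+1834634071262848260→6539643128396047620, (28,17):35569317763922670·17+294063066070824960→898741468057510350
Read S(28,16) = 6539643128396047620, S(28,17) = 898741468057510350.

6539643128396047620, 898741468057510350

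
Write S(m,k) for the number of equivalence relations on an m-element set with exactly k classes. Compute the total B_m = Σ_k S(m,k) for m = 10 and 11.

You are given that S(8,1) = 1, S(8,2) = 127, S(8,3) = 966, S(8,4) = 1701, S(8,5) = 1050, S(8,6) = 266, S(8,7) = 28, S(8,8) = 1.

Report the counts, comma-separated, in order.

115975, 678570

r9: T_9,1=1×1+0=1; T_9,2=2×127+1=255; T_9,3=3×966+127=3025; T_9,4=4×1701+966=7770; T_9,5=5×1050+1701=6951; T_9,6=6×266+1050=2646; T_9,7=7×28+266=462; T_9,8=8×1+28=36; T_9,9=9×0+1=1
r10: T_10,1=1×1+0=1; T_10,2=2×255+1=511; T_10,3=3×3025+255=9330; T_10,4=4×7770+3025=34105; T_10,5=5×6951+7770=42525; T_10,6=6×2646+6951=22827; T_10,7=7×462+2646=5880; T_10,8=8×36+462=750; T_10,9=9×1+36=45; T_10,10=10×0+1=1
r11: T_11,1=1×1+0=1; T_11,2=2×511+1=1023; T_11,3=3×9330+511=28501; T_11,4=4×34105+9330=145750; T_11,5=5×42525+34105=246730; T_11,6=6×22827+42525=179487; T_11,7=7×5880+22827=63987; T_11,8=8×750+5880=11880; T_11,9=9×45+750=1155; T_11,10=10×1+45=55; T_11,11=11×0+1=1
B_10 = ΣS(10,k) = 1+511+9330+34105+42525+22827+5880+750+45+1 = 115975
B_11 = ΣS(11,k) = 1+1023+28501+145750+246730+179487+63987+11880+1155+55+1 = 678570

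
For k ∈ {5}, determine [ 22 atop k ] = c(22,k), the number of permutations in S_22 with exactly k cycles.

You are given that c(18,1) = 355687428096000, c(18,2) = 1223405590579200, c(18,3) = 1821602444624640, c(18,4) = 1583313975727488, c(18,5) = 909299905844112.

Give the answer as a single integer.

181664979520697076096

r19: T_19,2=18×1223405590579200+355687428096000=22376988058521600; T_19,3=18×1821602444624640+1223405590579200=34012249593822720; T_19,4=18×1583313975727488+1821602444624640=30321254007719424; T_19,5=18×909299905844112+1583313975727488=17950712280921504
r20: T_20,3=19×34012249593822720+22376988058521600=668609730341153280; T_20,4=19×30321254007719424+34012249593822720=610116075740491776; T_20,5=19×17950712280921504+30321254007719424=371384787345228000
r21: T_21,4=20×610116075740491776+668609730341153280=12870931245150988800; T_21,5=20×371384787345228000+610116075740491776=8037811822645051776
r22: T_22,5=21×8037811822645051776+12870931245150988800=181664979520697076096
Read c(22,5) = 181664979520697076096.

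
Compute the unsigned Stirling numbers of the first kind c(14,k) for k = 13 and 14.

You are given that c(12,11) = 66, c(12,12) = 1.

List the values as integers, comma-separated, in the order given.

row 13: T[13][12]=12·1+66=78  T[13][13]=12·0+1=1
row 14: T[14][13]=13·1+78=91  T[14][14]=13·0+1=1
Read c(14,13) = 91, c(14,14) = 1.

91, 1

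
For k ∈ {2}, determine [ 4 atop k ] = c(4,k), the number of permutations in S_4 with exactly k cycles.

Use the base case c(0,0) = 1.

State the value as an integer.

i=1: T(1,1)=1+0·0=1
i=2: T(2,1)=0+1·1=1 | T(2,2)=1+1·0=1
i=3: T(3,1)=0+2·1=2 | T(3,2)=1+2·1=3
i=4: T(4,2)=2+3·3=11
Read c(4,2) = 11.

11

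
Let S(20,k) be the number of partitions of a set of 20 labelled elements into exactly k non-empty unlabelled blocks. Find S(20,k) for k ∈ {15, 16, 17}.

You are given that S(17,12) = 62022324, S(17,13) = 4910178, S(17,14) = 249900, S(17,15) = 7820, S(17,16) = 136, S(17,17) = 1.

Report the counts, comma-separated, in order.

i=18: T(18,13)=62022324+13·4910178=125854638 | T(18,14)=4910178+14·249900=8408778 | T(18,15)=249900+15·7820=367200 | T(18,16)=7820+16·136=9996 | T(18,17)=136+17·1=153
i=19: T(19,14)=125854638+14·8408778=243577530 | T(19,15)=8408778+15·367200=13916778 | T(19,16)=367200+16·9996=527136 | T(19,17)=9996+17·153=12597
i=20: T(20,15)=243577530+15·13916778=452329200 | T(20,16)=13916778+16·527136=22350954 | T(20,17)=527136+17·12597=741285
Read S(20,15) = 452329200, S(20,16) = 22350954, S(20,17) = 741285.

452329200, 22350954, 741285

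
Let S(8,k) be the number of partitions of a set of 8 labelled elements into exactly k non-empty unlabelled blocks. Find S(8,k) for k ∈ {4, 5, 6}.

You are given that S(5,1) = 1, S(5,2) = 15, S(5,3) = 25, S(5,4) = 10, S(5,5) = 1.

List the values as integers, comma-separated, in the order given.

1701, 1050, 266

@6  (6,2):15·2+1→31, (6,3):25·3+15→90, (6,4):10·4+25→65, (6,5):1·5+10→15, (6,6):0·6+1→1
@7  (7,3):90·3+31→301, (7,4):65·4+90→350, (7,5):15·5+65→140, (7,6):1·6+15→21
@8  (8,4):350·4+301→1701, (8,5):140·5+350→1050, (8,6):21·6+140→266
Read S(8,4) = 1701, S(8,5) = 1050, S(8,6) = 266.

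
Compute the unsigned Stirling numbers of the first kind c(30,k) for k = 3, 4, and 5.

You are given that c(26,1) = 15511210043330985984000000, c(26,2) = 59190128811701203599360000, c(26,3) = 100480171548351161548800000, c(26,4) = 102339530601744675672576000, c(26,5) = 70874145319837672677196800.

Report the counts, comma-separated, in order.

row 27: T[27][1]=26·15511210043330985984000000+0=403291461126605635584000000  T[27][2]=26·59190128811701203599360000+15511210043330985984000000=1554454559147562279567360000  T[27][3]=26·100480171548351161548800000+59190128811701203599360000=2671674589068831403868160000  T[27][4]=26·102339530601744675672576000+100480171548351161548800000=2761307967193712729035776000  T[27][5]=26·70874145319837672677196800+102339530601744675672576000=1945067308917524165279692800
row 28: T[28][1]=27·403291461126605635584000000+0=10888869450418352160768000000  T[28][2]=27·1554454559147562279567360000+403291461126605635584000000=42373564558110787183902720000  T[28][3]=27·2671674589068831403868160000+1554454559147562279567360000=73689668464006010184007680000  T[28][4]=27·2761307967193712729035776000+2671674589068831403868160000=77226989703299075087834112000  T[28][5]=27·1945067308917524165279692800+2761307967193712729035776000=55278125307966865191587481600
row 29: T[29][2]=28·42373564558110787183902720000+10888869450418352160768000000=1197348677077520393310044160000  T[29][3]=28·73689668464006010184007680000+42373564558110787183902720000=2105684281550279072336117760000  T[29][4]=28·77226989703299075087834112000+73689668464006010184007680000=2236045380156380112643362816000  T[29][5]=28·55278125307966865191587481600+77226989703299075087834112000=1625014498326371300452283596800
row 30: T[30][3]=29·2105684281550279072336117760000+1197348677077520393310044160000=62262192842035613491057459200000  T[30][4]=29·2236045380156380112643362816000+2105684281550279072336117760000=66951000306085302338993639424000  T[30][5]=29·1625014498326371300452283596800+2236045380156380112643362816000=49361465831621147825759587123200
Read c(30,3) = 62262192842035613491057459200000, c(30,4) = 66951000306085302338993639424000, c(30,5) = 49361465831621147825759587123200.

62262192842035613491057459200000, 66951000306085302338993639424000, 49361465831621147825759587123200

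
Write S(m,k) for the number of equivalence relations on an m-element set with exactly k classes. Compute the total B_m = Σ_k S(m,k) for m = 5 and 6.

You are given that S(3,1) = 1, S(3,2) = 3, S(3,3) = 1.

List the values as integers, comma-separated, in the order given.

i=4: T(4,1)=0+1·1=1 | T(4,2)=1+2·3=7 | T(4,3)=3+3·1=6 | T(4,4)=1+4·0=1
i=5: T(5,1)=0+1·1=1 | T(5,2)=1+2·7=15 | T(5,3)=7+3·6=25 | T(5,4)=6+4·1=10 | T(5,5)=1+5·0=1
i=6: T(6,1)=0+1·1=1 | T(6,2)=1+2·15=31 | T(6,3)=15+3·25=90 | T(6,4)=25+4·10=65 | T(6,5)=10+5·1=15 | T(6,6)=1+6·0=1
B_5 = ΣS(5,k) = 1+15+25+10+1 = 52
B_6 = ΣS(6,k) = 1+31+90+65+15+1 = 203

52, 203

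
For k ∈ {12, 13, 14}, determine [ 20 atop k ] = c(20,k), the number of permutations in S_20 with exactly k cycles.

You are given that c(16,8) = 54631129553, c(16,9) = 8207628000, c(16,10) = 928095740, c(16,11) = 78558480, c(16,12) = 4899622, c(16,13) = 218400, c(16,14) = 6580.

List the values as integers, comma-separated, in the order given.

i=17: T(17,9)=54631129553+16·8207628000=185953177553 | T(17,10)=8207628000+16·928095740=23057159840 | T(17,11)=928095740+16·78558480=2185031420 | T(17,12)=78558480+16·4899622=156952432 | T(17,13)=4899622+16·218400=8394022 | T(17,14)=218400+16·6580=323680
i=18: T(18,10)=185953177553+17·23057159840=577924894833 | T(18,11)=23057159840+17·2185031420=60202693980 | T(18,12)=2185031420+17·156952432=4853222764 | T(18,13)=156952432+17·8394022=299650806 | T(18,14)=8394022+17·323680=13896582
i=19: T(19,11)=577924894833+18·60202693980=1661573386473 | T(19,12)=60202693980+18·4853222764=147560703732 | T(19,13)=4853222764+18·299650806=10246937272 | T(19,14)=299650806+18·13896582=549789282
i=20: T(20,12)=1661573386473+19·147560703732=4465226757381 | T(20,13)=147560703732+19·10246937272=342252511900 | T(20,14)=10246937272+19·549789282=20692933630
Read c(20,12) = 4465226757381, c(20,13) = 342252511900, c(20,14) = 20692933630.

4465226757381, 342252511900, 20692933630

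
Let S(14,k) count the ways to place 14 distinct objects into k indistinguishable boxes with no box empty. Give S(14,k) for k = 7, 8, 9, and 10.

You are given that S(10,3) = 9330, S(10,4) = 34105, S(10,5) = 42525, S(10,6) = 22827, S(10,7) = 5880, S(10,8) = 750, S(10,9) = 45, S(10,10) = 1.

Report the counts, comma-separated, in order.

i=11: T(11,4)=9330+4·34105=145750 | T(11,5)=34105+5·42525=246730 | T(11,6)=42525+6·22827=179487 | T(11,7)=22827+7·5880=63987 | T(11,8)=5880+8·750=11880 | T(11,9)=750+9·45=1155 | T(11,10)=45+10·1=55
i=12: T(12,5)=145750+5·246730=1379400 | T(12,6)=246730+6·179487=1323652 | T(12,7)=179487+7·63987=627396 | T(12,8)=63987+8·11880=159027 | T(12,9)=11880+9·1155=22275 | T(12,10)=1155+10·55=1705
i=13: T(13,6)=1379400+6·1323652=9321312 | T(13,7)=1323652+7·627396=5715424 | T(13,8)=627396+8·159027=1899612 | T(13,9)=159027+9·22275=359502 | T(13,10)=22275+10·1705=39325
i=14: T(14,7)=9321312+7·5715424=49329280 | T(14,8)=5715424+8·1899612=20912320 | T(14,9)=1899612+9·359502=5135130 | T(14,10)=359502+10·39325=752752
Read S(14,7) = 49329280, S(14,8) = 20912320, S(14,9) = 5135130, S(14,10) = 752752.

49329280, 20912320, 5135130, 752752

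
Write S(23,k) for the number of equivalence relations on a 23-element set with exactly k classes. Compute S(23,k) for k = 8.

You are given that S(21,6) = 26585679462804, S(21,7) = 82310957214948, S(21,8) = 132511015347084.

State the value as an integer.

row 22: T[22][7]=7·82310957214948+26585679462804=602762379967440  T[22][8]=8·132511015347084+82310957214948=1142399079991620
row 23: T[23][8]=8·1142399079991620+602762379967440=9741955019900400
Read S(23,8) = 9741955019900400.

9741955019900400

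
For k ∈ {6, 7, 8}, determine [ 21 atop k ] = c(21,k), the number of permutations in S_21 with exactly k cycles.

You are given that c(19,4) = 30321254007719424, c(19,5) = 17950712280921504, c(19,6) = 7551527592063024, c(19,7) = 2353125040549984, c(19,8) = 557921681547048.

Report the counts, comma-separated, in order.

i=20: T(20,5)=30321254007719424+19·17950712280921504=371384787345228000 | T(20,6)=17950712280921504+19·7551527592063024=161429736530118960 | T(20,7)=7551527592063024+19·2353125040549984=52260903362512720 | T(20,8)=2353125040549984+19·557921681547048=12953636989943896
i=21: T(21,6)=371384787345228000+20·161429736530118960=3599979517947607200 | T(21,7)=161429736530118960+20·52260903362512720=1206647803780373360 | T(21,8)=52260903362512720+20·12953636989943896=311333643161390640
Read c(21,6) = 3599979517947607200, c(21,7) = 1206647803780373360, c(21,8) = 311333643161390640.

3599979517947607200, 1206647803780373360, 311333643161390640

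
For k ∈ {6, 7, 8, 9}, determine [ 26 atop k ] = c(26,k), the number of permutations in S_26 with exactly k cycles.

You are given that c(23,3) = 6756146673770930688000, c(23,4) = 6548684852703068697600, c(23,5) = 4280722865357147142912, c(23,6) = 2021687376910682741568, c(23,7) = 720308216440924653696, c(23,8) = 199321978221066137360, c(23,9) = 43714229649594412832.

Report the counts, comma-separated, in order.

row 24: T[24][4]=23·6548684852703068697600+6756146673770930688000=157375898285941510732800  T[24][5]=23·4280722865357147142912+6548684852703068697600=105005310755917452984576  T[24][6]=23·2021687376910682741568+4280722865357147142912=50779532534302850198976  T[24][7]=23·720308216440924653696+2021687376910682741568=18588776355051949776576  T[24][8]=23·199321978221066137360+720308216440924653696=5304713715525445812976  T[24][9]=23·43714229649594412832+199321978221066137360=1204749260161737632496
row 25: T[25][5]=24·105005310755917452984576+157375898285941510732800=2677503356427960382362624  T[25][6]=24·50779532534302850198976+105005310755917452984576=1323714091579185857760000  T[25][7]=24·18588776355051949776576+50779532534302850198976=496910165055549644836800  T[25][8]=24·5304713715525445812976+18588776355051949776576=145901905527662649288000  T[25][9]=24·1204749260161737632496+5304713715525445812976=34218695959407148992880
row 26: T[26][6]=25·1323714091579185857760000+2677503356427960382362624=35770355645907606826362624  T[26][7]=25·496910165055549644836800+1323714091579185857760000=13746468217967926978680000  T[26][8]=25·145901905527662649288000+496910165055549644836800=4144457803247115877036800  T[26][9]=25·34218695959407148992880+145901905527662649288000=1001369304512841374110000
Read c(26,6) = 35770355645907606826362624, c(26,7) = 13746468217967926978680000, c(26,8) = 4144457803247115877036800, c(26,9) = 1001369304512841374110000.

35770355645907606826362624, 13746468217967926978680000, 4144457803247115877036800, 1001369304512841374110000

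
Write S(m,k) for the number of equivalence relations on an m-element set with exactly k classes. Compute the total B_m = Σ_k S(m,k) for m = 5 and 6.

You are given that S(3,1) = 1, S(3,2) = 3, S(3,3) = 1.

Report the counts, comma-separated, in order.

52, 203

r4: T_4,1=1×1+0=1; T_4,2=2×3+1=7; T_4,3=3×1+3=6; T_4,4=4×0+1=1
r5: T_5,1=1×1+0=1; T_5,2=2×7+1=15; T_5,3=3×6+7=25; T_5,4=4×1+6=10; T_5,5=5×0+1=1
r6: T_6,1=1×1+0=1; T_6,2=2×15+1=31; T_6,3=3×25+15=90; T_6,4=4×10+25=65; T_6,5=5×1+10=15; T_6,6=6×0+1=1
B_5 = ΣS(5,k) = 1+15+25+10+1 = 52
B_6 = ΣS(6,k) = 1+31+90+65+15+1 = 203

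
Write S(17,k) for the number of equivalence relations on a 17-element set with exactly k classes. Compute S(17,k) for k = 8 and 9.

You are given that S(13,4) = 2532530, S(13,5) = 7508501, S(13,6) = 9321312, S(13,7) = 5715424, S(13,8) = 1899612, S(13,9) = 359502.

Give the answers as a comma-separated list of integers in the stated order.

[14] T[14,5]:5*7508501+2532530=40075035 · T[14,6]:6*9321312+7508501=63436373 · T[14,7]:7*5715424+9321312=49329280 · T[14,8]:8*1899612+5715424=20912320 · T[14,9]:9*359502+1899612=5135130
[15] T[15,6]:6*63436373+40075035=420693273 · T[15,7]:7*49329280+63436373=408741333 · T[15,8]:8*20912320+49329280=216627840 · T[15,9]:9*5135130+20912320=67128490
[16] T[16,7]:7*408741333+420693273=3281882604 · T[16,8]:8*216627840+408741333=2141764053 · T[16,9]:9*67128490+216627840=820784250
[17] T[17,8]:8*2141764053+3281882604=20415995028 · T[17,9]:9*820784250+2141764053=9528822303
Read S(17,8) = 20415995028, S(17,9) = 9528822303.

20415995028, 9528822303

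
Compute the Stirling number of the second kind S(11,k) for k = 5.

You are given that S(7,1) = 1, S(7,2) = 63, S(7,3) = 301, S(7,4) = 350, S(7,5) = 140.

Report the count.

[8] T[8,2]:2*63+1=127 · T[8,3]:3*301+63=966 · T[8,4]:4*350+301=1701 · T[8,5]:5*140+350=1050
[9] T[9,3]:3*966+127=3025 · T[9,4]:4*1701+966=7770 · T[9,5]:5*1050+1701=6951
[10] T[10,4]:4*7770+3025=34105 · T[10,5]:5*6951+7770=42525
[11] T[11,5]:5*42525+34105=246730
Read S(11,5) = 246730.

246730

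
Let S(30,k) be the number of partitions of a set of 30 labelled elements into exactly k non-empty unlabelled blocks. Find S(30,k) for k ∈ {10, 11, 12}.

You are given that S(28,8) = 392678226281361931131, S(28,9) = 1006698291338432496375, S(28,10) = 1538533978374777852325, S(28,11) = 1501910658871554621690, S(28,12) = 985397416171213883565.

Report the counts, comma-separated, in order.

173373343599189364594756, 215047101560666876619690, 177979707061075333384555

r29: T_29,9=9×1006698291338432496375+392678226281361931131=9452962848327254398506; T_29,10=10×1538533978374777852325+1006698291338432496375=16392038075086211019625; T_29,11=11×1501910658871554621690+1538533978374777852325=18059551225961878690915; T_29,12=12×985397416171213883565+1501910658871554621690=13326679652926121224470
r30: T_30,10=10×16392038075086211019625+9452962848327254398506=173373343599189364594756; T_30,11=11×18059551225961878690915+16392038075086211019625=215047101560666876619690; T_30,12=12×13326679652926121224470+18059551225961878690915=177979707061075333384555
Read S(30,10) = 173373343599189364594756, S(30,11) = 215047101560666876619690, S(30,12) = 177979707061075333384555.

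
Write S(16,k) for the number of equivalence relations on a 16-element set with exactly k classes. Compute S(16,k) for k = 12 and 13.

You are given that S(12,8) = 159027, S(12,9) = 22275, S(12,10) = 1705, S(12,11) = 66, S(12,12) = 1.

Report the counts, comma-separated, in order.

@13  (13,9):22275·9+159027→359502, (13,10):1705·10+22275→39325, (13,11):66·11+1705→2431, (13,12):1·12+66→78, (13,13):0·13+1→1
@14  (14,10):39325·10+359502→752752, (14,11):2431·11+39325→66066, (14,12):78·12+2431→3367, (14,13):1·13+78→91
@15  (15,11):66066·11+752752→1479478, (15,12):3367·12+66066→106470, (15,13):91·13+3367→4550
@16  (16,12):106470·12+1479478→2757118, (16,13):4550·13+106470→165620
Read S(16,12) = 2757118, S(16,13) = 165620.

2757118, 165620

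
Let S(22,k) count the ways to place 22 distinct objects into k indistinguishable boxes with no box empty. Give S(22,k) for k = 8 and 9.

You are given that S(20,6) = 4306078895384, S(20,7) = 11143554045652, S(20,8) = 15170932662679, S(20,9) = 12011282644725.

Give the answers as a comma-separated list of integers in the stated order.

1142399079991620, 1241963303533920

row 21: T[21][7]=7·11143554045652+4306078895384=82310957214948  T[21][8]=8·15170932662679+11143554045652=132511015347084  T[21][9]=9·12011282644725+15170932662679=123272476465204
row 22: T[22][8]=8·132511015347084+82310957214948=1142399079991620  T[22][9]=9·123272476465204+132511015347084=1241963303533920
Read S(22,8) = 1142399079991620, S(22,9) = 1241963303533920.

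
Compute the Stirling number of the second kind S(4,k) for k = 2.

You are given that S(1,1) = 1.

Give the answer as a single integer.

i=2: T(2,1)=0+1·1=1 | T(2,2)=1+2·0=1
i=3: T(3,1)=0+1·1=1 | T(3,2)=1+2·1=3
i=4: T(4,2)=1+2·3=7
Read S(4,2) = 7.

7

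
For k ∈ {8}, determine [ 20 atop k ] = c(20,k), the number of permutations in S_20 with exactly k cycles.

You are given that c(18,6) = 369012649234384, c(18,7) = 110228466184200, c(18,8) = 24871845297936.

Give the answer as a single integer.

12953636989943896

@19  (19,7):110228466184200·18+369012649234384→2353125040549984, (19,8):24871845297936·18+110228466184200→557921681547048
@20  (20,8):557921681547048·19+2353125040549984→12953636989943896
Read c(20,8) = 12953636989943896.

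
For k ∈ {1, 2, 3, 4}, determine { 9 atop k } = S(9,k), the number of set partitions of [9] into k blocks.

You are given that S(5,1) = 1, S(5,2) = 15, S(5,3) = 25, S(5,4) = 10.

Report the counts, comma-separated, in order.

row 6: T[6][1]=1·1+0=1  T[6][2]=2·15+1=31  T[6][3]=3·25+15=90  T[6][4]=4·10+25=65
row 7: T[7][1]=1·1+0=1  T[7][2]=2·31+1=63  T[7][3]=3·90+31=301  T[7][4]=4·65+90=350
row 8: T[8][1]=1·1+0=1  T[8][2]=2·63+1=127  T[8][3]=3·301+63=966  T[8][4]=4·350+301=1701
row 9: T[9][1]=1·1+0=1  T[9][2]=2·127+1=255  T[9][3]=3·966+127=3025  T[9][4]=4·1701+966=7770
Read S(9,1) = 1, S(9,2) = 255, S(9,3) = 3025, S(9,4) = 7770.

1, 255, 3025, 7770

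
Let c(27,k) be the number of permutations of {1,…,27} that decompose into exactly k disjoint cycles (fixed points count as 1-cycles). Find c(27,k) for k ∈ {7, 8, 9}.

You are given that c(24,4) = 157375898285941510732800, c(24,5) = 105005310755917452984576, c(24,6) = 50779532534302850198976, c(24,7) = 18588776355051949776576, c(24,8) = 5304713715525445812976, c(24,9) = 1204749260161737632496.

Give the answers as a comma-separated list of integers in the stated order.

393178529313073708272042624, 121502371102392939781636800, 30180059720580991603896800

row 25: T[25][5]=24·105005310755917452984576+157375898285941510732800=2677503356427960382362624  T[25][6]=24·50779532534302850198976+105005310755917452984576=1323714091579185857760000  T[25][7]=24·18588776355051949776576+50779532534302850198976=496910165055549644836800  T[25][8]=24·5304713715525445812976+18588776355051949776576=145901905527662649288000  T[25][9]=24·1204749260161737632496+5304713715525445812976=34218695959407148992880
row 26: T[26][6]=25·1323714091579185857760000+2677503356427960382362624=35770355645907606826362624  T[26][7]=25·496910165055549644836800+1323714091579185857760000=13746468217967926978680000  T[26][8]=25·145901905527662649288000+496910165055549644836800=4144457803247115877036800  T[26][9]=25·34218695959407148992880+145901905527662649288000=1001369304512841374110000
row 27: T[27][7]=26·13746468217967926978680000+35770355645907606826362624=393178529313073708272042624  T[27][8]=26·4144457803247115877036800+13746468217967926978680000=121502371102392939781636800  T[27][9]=26·1001369304512841374110000+4144457803247115877036800=30180059720580991603896800
Read c(27,7) = 393178529313073708272042624, c(27,8) = 121502371102392939781636800, c(27,9) = 30180059720580991603896800.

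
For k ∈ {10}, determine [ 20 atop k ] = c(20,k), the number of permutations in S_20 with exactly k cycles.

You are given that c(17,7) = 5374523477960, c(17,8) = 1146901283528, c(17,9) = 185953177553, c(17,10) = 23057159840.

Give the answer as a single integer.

row 18: T[18][8]=17·1146901283528+5374523477960=24871845297936  T[18][9]=17·185953177553+1146901283528=4308105301929  T[18][10]=17·23057159840+185953177553=577924894833
row 19: T[19][9]=18·4308105301929+24871845297936=102417740732658  T[19][10]=18·577924894833+4308105301929=14710753408923
row 20: T[20][10]=19·14710753408923+102417740732658=381922055502195
Read c(20,10) = 381922055502195.

381922055502195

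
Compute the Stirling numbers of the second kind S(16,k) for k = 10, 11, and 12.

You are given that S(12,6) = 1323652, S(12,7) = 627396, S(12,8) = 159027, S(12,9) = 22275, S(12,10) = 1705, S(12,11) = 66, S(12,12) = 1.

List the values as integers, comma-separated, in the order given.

r13: T_13,7=7×627396+1323652=5715424; T_13,8=8×159027+627396=1899612; T_13,9=9×22275+159027=359502; T_13,10=10×1705+22275=39325; T_13,11=11×66+1705=2431; T_13,12=12×1+66=78
r14: T_14,8=8×1899612+5715424=20912320; T_14,9=9×359502+1899612=5135130; T_14,10=10×39325+359502=752752; T_14,11=11×2431+39325=66066; T_14,12=12×78+2431=3367
r15: T_15,9=9×5135130+20912320=67128490; T_15,10=10×752752+5135130=12662650; T_15,11=11×66066+752752=1479478; T_15,12=12×3367+66066=106470
r16: T_16,10=10×12662650+67128490=193754990; T_16,11=11×1479478+12662650=28936908; T_16,12=12×106470+1479478=2757118
Read S(16,10) = 193754990, S(16,11) = 28936908, S(16,12) = 2757118.

193754990, 28936908, 2757118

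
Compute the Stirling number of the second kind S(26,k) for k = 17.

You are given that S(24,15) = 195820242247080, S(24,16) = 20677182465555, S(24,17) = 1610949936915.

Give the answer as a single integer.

r25: T_25,16=16×20677182465555+195820242247080=526655161695960; T_25,17=17×1610949936915+20677182465555=48063331393110
r26: T_26,17=17×48063331393110+526655161695960=1343731795378830
Read S(26,17) = 1343731795378830.

1343731795378830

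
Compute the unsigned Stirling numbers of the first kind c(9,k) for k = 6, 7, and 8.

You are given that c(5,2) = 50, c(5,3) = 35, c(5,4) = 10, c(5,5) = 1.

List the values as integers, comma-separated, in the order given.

[6] T[6,3]:5*35+50=225 · T[6,4]:5*10+35=85 · T[6,5]:5*1+10=15 · T[6,6]:5*0+1=1
[7] T[7,4]:6*85+225=735 · T[7,5]:6*15+85=175 · T[7,6]:6*1+15=21 · T[7,7]:6*0+1=1
[8] T[8,5]:7*175+735=1960 · T[8,6]:7*21+175=322 · T[8,7]:7*1+21=28 · T[8,8]:7*0+1=1
[9] T[9,6]:8*322+1960=4536 · T[9,7]:8*28+322=546 · T[9,8]:8*1+28=36
Read c(9,6) = 4536, c(9,7) = 546, c(9,8) = 36.

4536, 546, 36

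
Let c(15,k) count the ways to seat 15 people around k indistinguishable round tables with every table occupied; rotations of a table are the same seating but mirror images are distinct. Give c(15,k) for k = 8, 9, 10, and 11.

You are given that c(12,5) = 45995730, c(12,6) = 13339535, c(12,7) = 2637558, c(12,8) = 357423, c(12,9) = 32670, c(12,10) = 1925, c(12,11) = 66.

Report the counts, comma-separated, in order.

2681453775, 368411615, 37312275, 2749747

r13: T_13,6=12×13339535+45995730=206070150; T_13,7=12×2637558+13339535=44990231; T_13,8=12×357423+2637558=6926634; T_13,9=12×32670+357423=749463; T_13,10=12×1925+32670=55770; T_13,11=12×66+1925=2717
r14: T_14,7=13×44990231+206070150=790943153; T_14,8=13×6926634+44990231=135036473; T_14,9=13×749463+6926634=16669653; T_14,10=13×55770+749463=1474473; T_14,11=13×2717+55770=91091
r15: T_15,8=14×135036473+790943153=2681453775; T_15,9=14×16669653+135036473=368411615; T_15,10=14×1474473+16669653=37312275; T_15,11=14×91091+1474473=2749747
Read c(15,8) = 2681453775, c(15,9) = 368411615, c(15,10) = 37312275, c(15,11) = 2749747.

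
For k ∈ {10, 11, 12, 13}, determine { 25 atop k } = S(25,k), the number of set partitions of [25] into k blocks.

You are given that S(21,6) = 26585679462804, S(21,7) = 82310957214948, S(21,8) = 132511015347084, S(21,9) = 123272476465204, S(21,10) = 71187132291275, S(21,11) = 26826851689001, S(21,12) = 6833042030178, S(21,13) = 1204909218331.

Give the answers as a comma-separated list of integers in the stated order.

i=22: T(22,7)=26585679462804+7·82310957214948=602762379967440 | T(22,8)=82310957214948+8·132511015347084=1142399079991620 | T(22,9)=132511015347084+9·123272476465204=1241963303533920 | T(22,10)=123272476465204+10·71187132291275=835143799377954 | T(22,11)=71187132291275+11·26826851689001=366282500870286 | T(22,12)=26826851689001+12·6833042030178=108823356051137 | T(22,13)=6833042030178+13·1204909218331=22496861868481
i=23: T(23,8)=602762379967440+8·1142399079991620=9741955019900400 | T(23,9)=1142399079991620+9·1241963303533920=12320068811796900 | T(23,10)=1241963303533920+10·835143799377954=9593401297313460 | T(23,11)=835143799377954+11·366282500870286=4864251308951100 | T(23,12)=366282500870286+12·108823356051137=1672162773483930 | T(23,13)=108823356051137+13·22496861868481=401282560341390
i=24: T(24,9)=9741955019900400+9·12320068811796900=120622574326072500 | T(24,10)=12320068811796900+10·9593401297313460=108254081784931500 | T(24,11)=9593401297313460+11·4864251308951100=63100165695775560 | T(24,12)=4864251308951100+12·1672162773483930=24930204590758260 | T(24,13)=1672162773483930+13·401282560341390=6888836057922000
i=25: T(25,10)=120622574326072500+10·108254081784931500=1203163392175387500 | T(25,11)=108254081784931500+11·63100165695775560=802355904438462660 | T(25,12)=63100165695775560+12·24930204590758260=362262620784874680 | T(25,13)=24930204590758260+13·6888836057922000=114485073343744260
Read S(25,10) = 1203163392175387500, S(25,11) = 802355904438462660, S(25,12) = 362262620784874680, S(25,13) = 114485073343744260.

1203163392175387500, 802355904438462660, 362262620784874680, 114485073343744260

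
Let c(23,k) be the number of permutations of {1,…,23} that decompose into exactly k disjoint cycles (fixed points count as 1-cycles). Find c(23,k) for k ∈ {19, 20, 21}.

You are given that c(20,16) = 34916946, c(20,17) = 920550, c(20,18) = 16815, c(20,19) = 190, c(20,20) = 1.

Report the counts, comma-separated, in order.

row 21: T[21][17]=20·920550+34916946=53327946  T[21][18]=20·16815+920550=1256850  T[21][19]=20·190+16815=20615  T[21][20]=20·1+190=210  T[21][21]=20·0+1=1
row 22: T[22][18]=21·1256850+53327946=79721796  T[22][19]=21·20615+1256850=1689765  T[22][20]=21·210+20615=25025  T[22][21]=21·1+210=231
row 23: T[23][19]=22·1689765+79721796=116896626  T[23][20]=22·25025+1689765=2240315  T[23][21]=22·231+25025=30107
Read c(23,19) = 116896626, c(23,20) = 2240315, c(23,21) = 30107.

116896626, 2240315, 30107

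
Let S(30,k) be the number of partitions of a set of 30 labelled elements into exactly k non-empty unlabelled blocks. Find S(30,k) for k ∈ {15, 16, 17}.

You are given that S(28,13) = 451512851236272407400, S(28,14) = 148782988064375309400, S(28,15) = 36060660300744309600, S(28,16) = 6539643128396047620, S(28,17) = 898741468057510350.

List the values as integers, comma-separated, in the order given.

12879868072770626040000, 2940812098256837097720, 511605167806434372210

i=29: T(29,14)=451512851236272407400+14·148782988064375309400=2534474684137526739000 | T(29,15)=148782988064375309400+15·36060660300744309600=689692892575539953400 | T(29,16)=36060660300744309600+16·6539643128396047620=140694950355081071520 | T(29,17)=6539643128396047620+17·898741468057510350=21818248085373723570
i=30: T(30,15)=2534474684137526739000+15·689692892575539953400=12879868072770626040000 | T(30,16)=689692892575539953400+16·140694950355081071520=2940812098256837097720 | T(30,17)=140694950355081071520+17·21818248085373723570=511605167806434372210
Read S(30,15) = 12879868072770626040000, S(30,16) = 2940812098256837097720, S(30,17) = 511605167806434372210.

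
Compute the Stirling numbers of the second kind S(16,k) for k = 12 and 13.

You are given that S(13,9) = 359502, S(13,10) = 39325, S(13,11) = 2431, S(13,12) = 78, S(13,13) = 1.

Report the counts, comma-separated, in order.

i=14: T(14,10)=359502+10·39325=752752 | T(14,11)=39325+11·2431=66066 | T(14,12)=2431+12·78=3367 | T(14,13)=78+13·1=91
i=15: T(15,11)=752752+11·66066=1479478 | T(15,12)=66066+12·3367=106470 | T(15,13)=3367+13·91=4550
i=16: T(16,12)=1479478+12·106470=2757118 | T(16,13)=106470+13·4550=165620
Read S(16,12) = 2757118, S(16,13) = 165620.

2757118, 165620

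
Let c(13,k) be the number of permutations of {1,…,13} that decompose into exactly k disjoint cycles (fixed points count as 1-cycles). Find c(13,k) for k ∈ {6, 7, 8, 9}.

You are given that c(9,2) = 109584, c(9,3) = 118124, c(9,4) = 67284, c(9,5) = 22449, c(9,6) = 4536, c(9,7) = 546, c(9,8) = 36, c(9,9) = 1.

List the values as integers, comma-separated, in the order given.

[10] T[10,3]:9*118124+109584=1172700 · T[10,4]:9*67284+118124=723680 · T[10,5]:9*22449+67284=269325 · T[10,6]:9*4536+22449=63273 · T[10,7]:9*546+4536=9450 · T[10,8]:9*36+546=870 · T[10,9]:9*1+36=45
[11] T[11,4]:10*723680+1172700=8409500 · T[11,5]:10*269325+723680=3416930 · T[11,6]:10*63273+269325=902055 · T[11,7]:10*9450+63273=157773 · T[11,8]:10*870+9450=18150 · T[11,9]:10*45+870=1320
[12] T[12,5]:11*3416930+8409500=45995730 · T[12,6]:11*902055+3416930=13339535 · T[12,7]:11*157773+902055=2637558 · T[12,8]:11*18150+157773=357423 · T[12,9]:11*1320+18150=32670
[13] T[13,6]:12*13339535+45995730=206070150 · T[13,7]:12*2637558+13339535=44990231 · T[13,8]:12*357423+2637558=6926634 · T[13,9]:12*32670+357423=749463
Read c(13,6) = 206070150, c(13,7) = 44990231, c(13,8) = 6926634, c(13,9) = 749463.

206070150, 44990231, 6926634, 749463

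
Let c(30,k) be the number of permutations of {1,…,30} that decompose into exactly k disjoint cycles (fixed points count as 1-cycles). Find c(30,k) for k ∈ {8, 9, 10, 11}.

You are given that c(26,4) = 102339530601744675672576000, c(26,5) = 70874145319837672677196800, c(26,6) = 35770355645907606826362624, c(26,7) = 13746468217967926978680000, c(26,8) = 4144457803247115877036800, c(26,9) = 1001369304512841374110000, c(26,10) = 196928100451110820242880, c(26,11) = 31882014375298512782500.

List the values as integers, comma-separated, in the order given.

i=27: T(27,5)=102339530601744675672576000+26·70874145319837672677196800=1945067308917524165279692800 | T(27,6)=70874145319837672677196800+26·35770355645907606826362624=1000903392113435450162625024 | T(27,7)=35770355645907606826362624+26·13746468217967926978680000=393178529313073708272042624 | T(27,8)=13746468217967926978680000+26·4144457803247115877036800=121502371102392939781636800 | T(27,9)=4144457803247115877036800+26·1001369304512841374110000=30180059720580991603896800 | T(27,10)=1001369304512841374110000+26·196928100451110820242880=6121499916241722700424880 | T(27,11)=196928100451110820242880+26·31882014375298512782500=1025860474208872152587880
i=28: T(28,6)=1945067308917524165279692800+27·1000903392113435450162625024=28969458895980281319670568448 | T(28,7)=1000903392113435450162625024+27·393178529313073708272042624=11616723683566425573507775872 | T(28,8)=393178529313073708272042624+27·121502371102392939781636800=3673742549077683082376236224 | T(28,9)=121502371102392939781636800+27·30180059720580991603896800=936363983558079713086850400 | T(28,10)=30180059720580991603896800+27·6121499916241722700424880=195460557459107504515368560 | T(28,11)=6121499916241722700424880+27·1025860474208872152587880=33819732719881270820297640
i=29: T(29,7)=28969458895980281319670568448+28·11616723683566425573507775872=354237722035840197377888292864 | T(29,8)=11616723683566425573507775872+28·3673742549077683082376236224=114481515057741551880042390144 | T(29,9)=3673742549077683082376236224+28·936363983558079713086850400=29891934088703915048808047424 | T(29,10)=936363983558079713086850400+28·195460557459107504515368560=6409259592413089839517170080 | T(29,11)=195460557459107504515368560+28·33819732719881270820297640=1142413073615783087483702480
i=30: T(30,8)=354237722035840197377888292864+29·114481515057741551880042390144=3674201658710345201899117607040 | T(30,9)=114481515057741551880042390144+29·29891934088703915048808047424=981347603630155088295475765440 | T(30,10)=29891934088703915048808047424+29·6409259592413089839517170080=215760462268683520394805979744 | T(30,11)=6409259592413089839517170080+29·1142413073615783087483702480=39539238727270799376544542000
Read c(30,8) = 3674201658710345201899117607040, c(30,9) = 981347603630155088295475765440, c(30,10) = 215760462268683520394805979744, c(30,11) = 39539238727270799376544542000.

3674201658710345201899117607040, 981347603630155088295475765440, 215760462268683520394805979744, 39539238727270799376544542000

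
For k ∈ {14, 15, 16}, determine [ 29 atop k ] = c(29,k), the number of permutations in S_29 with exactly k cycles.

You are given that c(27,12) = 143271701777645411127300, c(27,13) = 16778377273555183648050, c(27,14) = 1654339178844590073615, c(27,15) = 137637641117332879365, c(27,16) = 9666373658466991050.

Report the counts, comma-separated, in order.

2316762871029690607422990, 211821088794711294496815, 16532187926098943672490

[28] T[28,13]:27*16778377273555183648050+143271701777645411127300=596287888163635369624650 · T[28,14]:27*1654339178844590073615+16778377273555183648050=61445535102359115635655 · T[28,15]:27*137637641117332879365+1654339178844590073615=5370555489012577816470 · T[28,16]:27*9666373658466991050+137637641117332879365=398629729895941637715
[29] T[29,14]:28*61445535102359115635655+596287888163635369624650=2316762871029690607422990 · T[29,15]:28*5370555489012577816470+61445535102359115635655=211821088794711294496815 · T[29,16]:28*398629729895941637715+5370555489012577816470=16532187926098943672490
Read c(29,14) = 2316762871029690607422990, c(29,15) = 211821088794711294496815, c(29,16) = 16532187926098943672490.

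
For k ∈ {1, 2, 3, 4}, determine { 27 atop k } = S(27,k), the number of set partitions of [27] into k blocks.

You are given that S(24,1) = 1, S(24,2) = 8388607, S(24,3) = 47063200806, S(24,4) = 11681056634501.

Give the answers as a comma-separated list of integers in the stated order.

r25: T_25,1=1×1+0=1; T_25,2=2×8388607+1=16777215; T_25,3=3×47063200806+8388607=141197991025; T_25,4=4×11681056634501+47063200806=46771289738810
r26: T_26,1=1×1+0=1; T_26,2=2×16777215+1=33554431; T_26,3=3×141197991025+16777215=423610750290; T_26,4=4×46771289738810+141197991025=187226356946265
r27: T_27,1=1×1+0=1; T_27,2=2×33554431+1=67108863; T_27,3=3×423610750290+33554431=1270865805301; T_27,4=4×187226356946265+423610750290=749329038535350
Read S(27,1) = 1, S(27,2) = 67108863, S(27,3) = 1270865805301, S(27,4) = 749329038535350.

1, 67108863, 1270865805301, 749329038535350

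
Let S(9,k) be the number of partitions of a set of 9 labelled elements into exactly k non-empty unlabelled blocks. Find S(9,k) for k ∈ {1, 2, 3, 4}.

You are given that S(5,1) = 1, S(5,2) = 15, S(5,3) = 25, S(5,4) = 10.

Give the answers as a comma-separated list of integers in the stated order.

row 6: T[6][1]=1·1+0=1  T[6][2]=2·15+1=31  T[6][3]=3·25+15=90  T[6][4]=4·10+25=65
row 7: T[7][1]=1·1+0=1  T[7][2]=2·31+1=63  T[7][3]=3·90+31=301  T[7][4]=4·65+90=350
row 8: T[8][1]=1·1+0=1  T[8][2]=2·63+1=127  T[8][3]=3·301+63=966  T[8][4]=4·350+301=1701
row 9: T[9][1]=1·1+0=1  T[9][2]=2·127+1=255  T[9][3]=3·966+127=3025  T[9][4]=4·1701+966=7770
Read S(9,1) = 1, S(9,2) = 255, S(9,3) = 3025, S(9,4) = 7770.

1, 255, 3025, 7770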